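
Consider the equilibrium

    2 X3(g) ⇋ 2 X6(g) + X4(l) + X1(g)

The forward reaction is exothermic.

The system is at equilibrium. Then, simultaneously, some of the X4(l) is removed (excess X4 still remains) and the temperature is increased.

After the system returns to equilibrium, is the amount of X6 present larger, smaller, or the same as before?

decreases

X4 is a pure liquid; its activity is 1 regardless of amount, so Q is unaffected — no shift from this change.
The forward reaction is exothermic. Raising T favours the endothermic direction — shift to the left.
The net shift is to the left. X6 is a product, so its amount decreases.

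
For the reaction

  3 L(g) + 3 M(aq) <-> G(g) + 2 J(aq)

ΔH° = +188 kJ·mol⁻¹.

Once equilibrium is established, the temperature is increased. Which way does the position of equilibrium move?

right

The forward reaction is endothermic. Raising T favours the endothermic direction — shift to the right.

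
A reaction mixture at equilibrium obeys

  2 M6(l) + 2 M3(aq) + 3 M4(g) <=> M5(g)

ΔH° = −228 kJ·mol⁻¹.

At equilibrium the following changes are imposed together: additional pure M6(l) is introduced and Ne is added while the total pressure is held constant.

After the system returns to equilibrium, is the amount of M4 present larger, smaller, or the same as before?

M6 is a pure liquid; its activity is 1 regardless of amount, so Q is unaffected — no shift from this change.
Adding inert gas at constant total pressure expands the volume and lowers every reacting partial pressure. With Δn_gas = 1 − 3 = -2, Q moves away from K toward the side with fewer gas moles, so the system shifts toward the side with more gas moles — to the left.
The net shift is to the left. M4 is a reactant, so its amount increases.

increases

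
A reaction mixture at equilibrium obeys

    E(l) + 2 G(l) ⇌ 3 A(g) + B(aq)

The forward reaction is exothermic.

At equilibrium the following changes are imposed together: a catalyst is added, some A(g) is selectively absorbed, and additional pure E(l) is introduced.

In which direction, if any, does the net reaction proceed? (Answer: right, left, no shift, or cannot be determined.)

A catalyst speeds both forward and reverse rates equally; it changes neither Q nor K — no shift from this change.
Removing A (g), a product, drives the reaction to the right.
E is a pure liquid; its activity is 1 regardless of amount, so Q is unaffected — no shift from this change.
Only the nonzero effect(s) matter; the net shift is to the right.

right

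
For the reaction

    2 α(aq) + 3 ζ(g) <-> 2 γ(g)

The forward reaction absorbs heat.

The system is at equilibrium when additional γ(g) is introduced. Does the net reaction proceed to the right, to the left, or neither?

left

Adding γ (g), a product, drives the reaction to the left.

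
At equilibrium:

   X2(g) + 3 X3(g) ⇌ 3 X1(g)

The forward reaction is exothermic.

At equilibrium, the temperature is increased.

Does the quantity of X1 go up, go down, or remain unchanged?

The forward reaction is exothermic. Raising T favours the endothermic direction — shift to the left.
The net shift is to the left. X1 is a product, so its amount decreases.

decreases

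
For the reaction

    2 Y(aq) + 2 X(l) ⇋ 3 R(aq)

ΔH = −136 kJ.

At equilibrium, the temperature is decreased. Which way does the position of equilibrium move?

right

The forward reaction is exothermic. Lowering T favours the exothermic direction — shift to the right.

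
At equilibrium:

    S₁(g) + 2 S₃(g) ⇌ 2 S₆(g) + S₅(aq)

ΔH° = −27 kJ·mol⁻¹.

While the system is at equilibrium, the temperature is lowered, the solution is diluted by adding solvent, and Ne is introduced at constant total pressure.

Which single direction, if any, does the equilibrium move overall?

cannot be determined

The forward reaction is exothermic. Lowering T favours the exothermic direction — shift to the right.
Dilution lowers every aqueous concentration by the same factor. Δn_aq = 1 − 0 = +1, so the system shifts toward the side with more dissolved moles — to the right.
Adding inert gas at constant total pressure expands the volume and lowers every reacting partial pressure. With Δn_gas = 2 − 3 = -1, Q moves away from K toward the side with fewer gas moles, so the system shifts toward the side with more gas moles — to the left.
The individual effects push in opposite directions; without quantitative information the net direction cannot be determined.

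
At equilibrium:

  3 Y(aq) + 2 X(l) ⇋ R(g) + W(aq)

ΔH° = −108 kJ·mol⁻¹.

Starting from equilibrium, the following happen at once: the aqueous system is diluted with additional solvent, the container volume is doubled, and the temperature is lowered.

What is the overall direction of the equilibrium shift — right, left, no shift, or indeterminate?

cannot be determined

Dilution lowers every aqueous concentration by the same factor. Δn_aq = 1 − 3 = -2, so the system shifts toward the side with more dissolved moles — to the left.
Gas moles: reactants 0, products 1 (Δn_gas = +1). Expansion shifts the system toward the side with more moles of gas — to the right.
The forward reaction is exothermic. Lowering T favours the exothermic direction — shift to the right.
The individual effects push in opposite directions; without quantitative information the net direction cannot be determined.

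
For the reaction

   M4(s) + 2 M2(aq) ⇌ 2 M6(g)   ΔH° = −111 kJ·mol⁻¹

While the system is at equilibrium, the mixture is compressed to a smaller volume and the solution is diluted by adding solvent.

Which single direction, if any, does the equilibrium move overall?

Gas moles: reactants 0, products 2 (Δn_gas = +2). Compression shifts the system toward the side with fewer moles of gas — to the left.
Dilution lowers every aqueous concentration by the same factor. Δn_aq = 0 − 2 = -2, so the system shifts toward the side with more dissolved moles — to the left.
All effects act in the same direction — net shift to the left.

left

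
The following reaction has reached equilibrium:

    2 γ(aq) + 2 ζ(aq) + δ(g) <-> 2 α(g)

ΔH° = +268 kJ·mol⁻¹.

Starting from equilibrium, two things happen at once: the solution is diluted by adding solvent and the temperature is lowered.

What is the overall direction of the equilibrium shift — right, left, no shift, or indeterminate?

Dilution lowers every aqueous concentration by the same factor. Δn_aq = 0 − 4 = -4, so the system shifts toward the side with more dissolved moles — to the left.
The forward reaction is endothermic. Lowering T favours the exothermic direction — shift to the left.
All effects act in the same direction — net shift to the left.

left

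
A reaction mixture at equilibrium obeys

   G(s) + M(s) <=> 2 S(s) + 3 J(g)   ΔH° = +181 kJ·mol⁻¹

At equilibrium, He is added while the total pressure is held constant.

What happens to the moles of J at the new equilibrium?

increases

Adding inert gas at constant total pressure expands the volume and lowers every reacting partial pressure. With Δn_gas = 3 − 0 = +3, Q moves away from K toward the side with fewer gas moles, so the system shifts toward the side with more gas moles — to the right.
The net shift is to the right. J is a product, so its amount increases.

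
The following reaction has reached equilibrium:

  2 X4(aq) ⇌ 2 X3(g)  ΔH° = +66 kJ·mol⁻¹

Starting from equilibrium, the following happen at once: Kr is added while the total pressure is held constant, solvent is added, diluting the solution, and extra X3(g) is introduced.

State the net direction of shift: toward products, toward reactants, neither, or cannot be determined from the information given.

Adding inert gas at constant total pressure expands the volume and lowers every reacting partial pressure. With Δn_gas = 2 − 0 = +2, Q moves away from K toward the side with fewer gas moles, so the system shifts toward the side with more gas moles — to the right.
Dilution lowers every aqueous concentration by the same factor. Δn_aq = 0 − 2 = -2, so the system shifts toward the side with more dissolved moles — to the left.
Adding X3 (g), a product, drives the reaction to the left.
The individual effects push in opposite directions; without quantitative information the net direction cannot be determined.

cannot be determined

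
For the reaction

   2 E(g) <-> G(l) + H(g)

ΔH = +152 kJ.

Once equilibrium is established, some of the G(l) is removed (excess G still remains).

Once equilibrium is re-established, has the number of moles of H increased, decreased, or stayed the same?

G is a pure liquid; its activity is 1 regardless of amount, so Q is unaffected — no shift from this change.
No net shift occurs, so the amount of H is unchanged.

unchanged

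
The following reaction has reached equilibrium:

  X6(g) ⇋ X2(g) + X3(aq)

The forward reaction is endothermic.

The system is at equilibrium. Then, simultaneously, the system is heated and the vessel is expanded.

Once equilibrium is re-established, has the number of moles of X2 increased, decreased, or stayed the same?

The forward reaction is endothermic. Raising T favours the endothermic direction — shift to the right.
Gas moles: reactants 1, products 1. Δn_gas = 0, so a volume change leaves Q equal to K — no shift from this change.
The net shift is to the right. X2 is a product, so its amount increases.

increases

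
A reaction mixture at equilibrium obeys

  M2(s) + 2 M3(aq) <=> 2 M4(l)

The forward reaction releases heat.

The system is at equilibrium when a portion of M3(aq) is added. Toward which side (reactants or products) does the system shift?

right

Adding M3 (aq), a reactant, drives the reaction to the right.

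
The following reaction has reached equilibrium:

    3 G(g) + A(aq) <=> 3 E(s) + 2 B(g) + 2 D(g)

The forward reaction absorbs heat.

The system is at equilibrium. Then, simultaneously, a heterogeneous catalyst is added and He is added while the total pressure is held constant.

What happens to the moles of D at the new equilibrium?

A catalyst speeds both forward and reverse rates equally; it changes neither Q nor K — no shift from this change.
Adding inert gas at constant total pressure expands the volume and lowers every reacting partial pressure. With Δn_gas = 4 − 3 = +1, Q moves away from K toward the side with fewer gas moles, so the system shifts toward the side with more gas moles — to the right.
The net shift is to the right. D is a product, so its amount increases.

increases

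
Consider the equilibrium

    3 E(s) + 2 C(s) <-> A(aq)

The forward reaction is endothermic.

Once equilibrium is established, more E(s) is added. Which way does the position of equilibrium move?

no shift

E is a pure solid; its activity is 1 regardless of amount, so Q is unaffected — no shift from this change.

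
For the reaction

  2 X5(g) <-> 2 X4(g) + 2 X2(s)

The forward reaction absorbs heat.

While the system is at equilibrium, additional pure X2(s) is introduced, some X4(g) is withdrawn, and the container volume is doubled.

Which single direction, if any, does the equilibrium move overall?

X2 is a pure solid; its activity is 1 regardless of amount, so Q is unaffected — no shift from this change.
Removing X4 (g), a product, drives the reaction to the right.
Gas moles: reactants 2, products 2. Δn_gas = 0, so a volume change leaves Q equal to K — no shift from this change.
Only the nonzero effect(s) matter; the net shift is to the right.

right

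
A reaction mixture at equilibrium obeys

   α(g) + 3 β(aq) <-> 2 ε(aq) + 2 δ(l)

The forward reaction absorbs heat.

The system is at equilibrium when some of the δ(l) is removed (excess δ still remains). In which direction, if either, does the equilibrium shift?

no shift

δ is a pure liquid; its activity is 1 regardless of amount, so Q is unaffected — no shift from this change.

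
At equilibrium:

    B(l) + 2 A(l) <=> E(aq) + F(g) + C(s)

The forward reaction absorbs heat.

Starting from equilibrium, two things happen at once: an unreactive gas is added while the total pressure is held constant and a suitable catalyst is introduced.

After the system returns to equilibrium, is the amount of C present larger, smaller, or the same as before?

Adding inert gas at constant total pressure expands the volume and lowers every reacting partial pressure. With Δn_gas = 1 − 0 = +1, Q moves away from K toward the side with fewer gas moles, so the system shifts toward the side with more gas moles — to the right.
A catalyst speeds both forward and reverse rates equally; it changes neither Q nor K — no shift from this change.
The net shift is to the right. C is a product, so its amount increases.

increases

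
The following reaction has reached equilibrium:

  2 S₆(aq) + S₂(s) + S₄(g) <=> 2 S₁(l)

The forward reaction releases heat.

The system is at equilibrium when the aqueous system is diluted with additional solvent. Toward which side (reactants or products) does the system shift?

left

Dilution lowers every aqueous concentration by the same factor. Δn_aq = 0 − 2 = -2, so the system shifts toward the side with more dissolved moles — to the left.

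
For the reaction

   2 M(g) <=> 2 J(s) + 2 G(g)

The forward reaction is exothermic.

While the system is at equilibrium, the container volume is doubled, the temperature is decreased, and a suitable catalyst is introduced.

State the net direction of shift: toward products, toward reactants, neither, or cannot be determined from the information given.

right

Gas moles: reactants 2, products 2. Δn_gas = 0, so a volume change leaves Q equal to K — no shift from this change.
The forward reaction is exothermic. Lowering T favours the exothermic direction — shift to the right.
A catalyst speeds both forward and reverse rates equally; it changes neither Q nor K — no shift from this change.
Only the nonzero effect(s) matter; the net shift is to the right.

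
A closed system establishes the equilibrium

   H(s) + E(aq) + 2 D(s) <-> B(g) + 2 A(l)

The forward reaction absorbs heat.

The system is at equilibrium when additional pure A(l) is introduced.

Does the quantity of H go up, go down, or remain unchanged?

A is a pure liquid; its activity is 1 regardless of amount, so Q is unaffected — no shift from this change.
No net shift occurs, so the amount of H is unchanged.

unchanged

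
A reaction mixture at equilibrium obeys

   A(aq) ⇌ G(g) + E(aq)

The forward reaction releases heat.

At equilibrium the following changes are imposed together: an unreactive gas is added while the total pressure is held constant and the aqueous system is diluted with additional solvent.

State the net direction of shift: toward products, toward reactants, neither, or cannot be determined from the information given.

Adding inert gas at constant total pressure expands the volume and lowers every reacting partial pressure. With Δn_gas = 1 − 0 = +1, Q moves away from K toward the side with fewer gas moles, so the system shifts toward the side with more gas moles — to the right.
Dilution scales every aqueous concentration by the same factor. Δn_aq = 1 − 1 = 0, so Q is unchanged — no shift.
Only the nonzero effect(s) matter; the net shift is to the right.

right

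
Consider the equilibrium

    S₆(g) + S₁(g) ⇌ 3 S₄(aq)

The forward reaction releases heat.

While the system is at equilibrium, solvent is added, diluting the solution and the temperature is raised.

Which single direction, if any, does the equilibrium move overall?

Dilution lowers every aqueous concentration by the same factor. Δn_aq = 3 − 0 = +3, so the system shifts toward the side with more dissolved moles — to the right.
The forward reaction is exothermic. Raising T favours the endothermic direction — shift to the left.
The individual effects push in opposite directions; without quantitative information the net direction cannot be determined.

cannot be determined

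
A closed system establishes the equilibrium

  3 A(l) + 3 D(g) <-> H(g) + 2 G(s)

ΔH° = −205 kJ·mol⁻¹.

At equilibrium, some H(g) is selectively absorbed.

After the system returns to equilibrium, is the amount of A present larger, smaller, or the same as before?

decreases

Removing H (g), a product, drives the reaction to the right.
The net shift is to the right. A is a reactant, so its amount decreases.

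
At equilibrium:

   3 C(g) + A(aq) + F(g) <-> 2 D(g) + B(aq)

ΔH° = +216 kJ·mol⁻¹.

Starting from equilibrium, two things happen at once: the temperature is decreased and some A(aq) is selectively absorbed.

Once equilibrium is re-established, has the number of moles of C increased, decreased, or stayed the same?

The forward reaction is endothermic. Lowering T favours the exothermic direction — shift to the left.
Removing A (aq), a reactant, drives the reaction to the left.
The net shift is to the left. C is a reactant, so its amount increases.

increases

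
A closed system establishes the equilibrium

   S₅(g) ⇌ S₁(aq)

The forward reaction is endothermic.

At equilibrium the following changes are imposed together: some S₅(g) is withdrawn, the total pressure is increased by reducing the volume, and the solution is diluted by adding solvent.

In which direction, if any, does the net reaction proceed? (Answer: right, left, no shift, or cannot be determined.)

cannot be determined

Removing S₅ (g), a reactant, drives the reaction to the left.
Gas moles: reactants 1, products 0 (Δn_gas = -1). Compression shifts the system toward the side with fewer moles of gas — to the right.
Dilution lowers every aqueous concentration by the same factor. Δn_aq = 1 − 0 = +1, so the system shifts toward the side with more dissolved moles — to the right.
The individual effects push in opposite directions; without quantitative information the net direction cannot be determined.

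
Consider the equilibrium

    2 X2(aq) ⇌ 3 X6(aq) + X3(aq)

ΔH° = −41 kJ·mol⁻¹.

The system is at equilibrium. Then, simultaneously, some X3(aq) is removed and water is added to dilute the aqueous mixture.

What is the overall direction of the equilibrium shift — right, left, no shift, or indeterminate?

right

Removing X3 (aq), a product, drives the reaction to the right.
Dilution lowers every aqueous concentration by the same factor. Δn_aq = 4 − 2 = +2, so the system shifts toward the side with more dissolved moles — to the right.
All effects act in the same direction — net shift to the right.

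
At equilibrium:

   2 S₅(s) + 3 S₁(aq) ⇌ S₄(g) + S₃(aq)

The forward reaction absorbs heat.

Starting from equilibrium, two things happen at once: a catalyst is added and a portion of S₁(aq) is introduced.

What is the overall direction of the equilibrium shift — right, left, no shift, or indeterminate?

right

A catalyst speeds both forward and reverse rates equally; it changes neither Q nor K — no shift from this change.
Adding S₁ (aq), a reactant, drives the reaction to the right.
Only the nonzero effect(s) matter; the net shift is to the right.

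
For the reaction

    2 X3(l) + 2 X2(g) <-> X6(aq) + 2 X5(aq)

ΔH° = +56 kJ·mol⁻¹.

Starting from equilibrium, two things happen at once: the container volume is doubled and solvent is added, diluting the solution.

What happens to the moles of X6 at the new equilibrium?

cannot be determined

Gas moles: reactants 2, products 0 (Δn_gas = -2). Expansion shifts the system toward the side with more moles of gas — to the left.
Dilution lowers every aqueous concentration by the same factor. Δn_aq = 3 − 0 = +3, so the system shifts toward the side with more dissolved moles — to the right.
The two effects oppose each other, so the net shift — and hence the change in X6 — cannot be determined from the given information.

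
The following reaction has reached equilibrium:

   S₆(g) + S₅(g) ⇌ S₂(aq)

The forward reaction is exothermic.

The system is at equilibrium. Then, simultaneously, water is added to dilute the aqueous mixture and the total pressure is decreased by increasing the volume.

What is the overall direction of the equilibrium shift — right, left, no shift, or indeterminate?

cannot be determined

Dilution lowers every aqueous concentration by the same factor. Δn_aq = 1 − 0 = +1, so the system shifts toward the side with more dissolved moles — to the right.
Gas moles: reactants 2, products 0 (Δn_gas = -2). Expansion shifts the system toward the side with more moles of gas — to the left.
The individual effects push in opposite directions; without quantitative information the net direction cannot be determined.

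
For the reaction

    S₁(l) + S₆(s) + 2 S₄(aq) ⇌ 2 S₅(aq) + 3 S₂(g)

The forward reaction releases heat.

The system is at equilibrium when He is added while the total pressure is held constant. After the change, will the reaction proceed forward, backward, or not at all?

Adding inert gas at constant total pressure expands the volume and lowers every reacting partial pressure. With Δn_gas = 3 − 0 = +3, Q moves away from K toward the side with fewer gas moles, so the system shifts toward the side with more gas moles — to the right.

right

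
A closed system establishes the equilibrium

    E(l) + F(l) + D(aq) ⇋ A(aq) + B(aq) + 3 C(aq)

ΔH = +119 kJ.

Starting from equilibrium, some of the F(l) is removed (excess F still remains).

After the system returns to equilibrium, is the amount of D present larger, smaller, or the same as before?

F is a pure liquid; its activity is 1 regardless of amount, so Q is unaffected — no shift from this change.
No net shift occurs, so the amount of D is unchanged.

unchanged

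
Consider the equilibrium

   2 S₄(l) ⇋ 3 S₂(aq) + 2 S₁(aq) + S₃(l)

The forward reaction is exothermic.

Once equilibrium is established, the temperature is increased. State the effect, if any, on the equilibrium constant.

K depends on temperature via the van 't Hoff relation. The forward reaction is exothermic, so raising T decreases K.

decreases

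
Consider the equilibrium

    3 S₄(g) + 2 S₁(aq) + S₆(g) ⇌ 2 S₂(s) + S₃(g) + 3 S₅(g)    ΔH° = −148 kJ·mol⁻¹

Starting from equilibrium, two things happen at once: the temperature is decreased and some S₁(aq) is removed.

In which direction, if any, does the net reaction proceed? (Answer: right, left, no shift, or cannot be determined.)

cannot be determined

The forward reaction is exothermic. Lowering T favours the exothermic direction — shift to the right.
Removing S₁ (aq), a reactant, drives the reaction to the left.
The individual effects push in opposite directions; without quantitative information the net direction cannot be determined.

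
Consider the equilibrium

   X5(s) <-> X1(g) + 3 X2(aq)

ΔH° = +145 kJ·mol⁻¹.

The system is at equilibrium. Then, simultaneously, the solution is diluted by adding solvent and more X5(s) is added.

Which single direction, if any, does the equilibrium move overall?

right

Dilution lowers every aqueous concentration by the same factor. Δn_aq = 3 − 0 = +3, so the system shifts toward the side with more dissolved moles — to the right.
X5 is a pure solid; its activity is 1 regardless of amount, so Q is unaffected — no shift from this change.
Only the nonzero effect(s) matter; the net shift is to the right.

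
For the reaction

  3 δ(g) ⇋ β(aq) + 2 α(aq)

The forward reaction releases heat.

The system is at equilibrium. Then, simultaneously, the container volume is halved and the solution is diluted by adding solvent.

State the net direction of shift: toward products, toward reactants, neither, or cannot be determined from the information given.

right

Gas moles: reactants 3, products 0 (Δn_gas = -3). Compression shifts the system toward the side with fewer moles of gas — to the right.
Dilution lowers every aqueous concentration by the same factor. Δn_aq = 3 − 0 = +3, so the system shifts toward the side with more dissolved moles — to the right.
All effects act in the same direction — net shift to the right.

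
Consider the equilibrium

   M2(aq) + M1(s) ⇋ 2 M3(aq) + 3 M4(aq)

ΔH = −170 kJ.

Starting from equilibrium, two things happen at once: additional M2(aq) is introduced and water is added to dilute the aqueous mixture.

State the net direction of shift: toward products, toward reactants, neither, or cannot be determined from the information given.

Adding M2 (aq), a reactant, drives the reaction to the right.
Dilution lowers every aqueous concentration by the same factor. Δn_aq = 5 − 1 = +4, so the system shifts toward the side with more dissolved moles — to the right.
All effects act in the same direction — net shift to the right.

right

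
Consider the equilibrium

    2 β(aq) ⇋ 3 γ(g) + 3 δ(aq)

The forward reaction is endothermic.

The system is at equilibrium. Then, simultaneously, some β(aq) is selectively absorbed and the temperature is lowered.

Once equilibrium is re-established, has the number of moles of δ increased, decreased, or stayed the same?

Removing β (aq), a reactant, drives the reaction to the left.
The forward reaction is endothermic. Lowering T favours the exothermic direction — shift to the left.
The net shift is to the left. δ is a product, so its amount decreases.

decreases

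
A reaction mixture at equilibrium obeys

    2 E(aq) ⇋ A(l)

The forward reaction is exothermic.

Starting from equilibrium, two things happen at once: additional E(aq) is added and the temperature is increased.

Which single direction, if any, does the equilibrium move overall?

cannot be determined

Adding E (aq), a reactant, drives the reaction to the right.
The forward reaction is exothermic. Raising T favours the endothermic direction — shift to the left.
The individual effects push in opposite directions; without quantitative information the net direction cannot be determined.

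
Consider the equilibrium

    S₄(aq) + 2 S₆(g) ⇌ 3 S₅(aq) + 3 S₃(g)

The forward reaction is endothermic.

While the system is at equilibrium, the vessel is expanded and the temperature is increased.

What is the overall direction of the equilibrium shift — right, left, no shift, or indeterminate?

right

Gas moles: reactants 2, products 3 (Δn_gas = +1). Expansion shifts the system toward the side with more moles of gas — to the right.
The forward reaction is endothermic. Raising T favours the endothermic direction — shift to the right.
All effects act in the same direction — net shift to the right.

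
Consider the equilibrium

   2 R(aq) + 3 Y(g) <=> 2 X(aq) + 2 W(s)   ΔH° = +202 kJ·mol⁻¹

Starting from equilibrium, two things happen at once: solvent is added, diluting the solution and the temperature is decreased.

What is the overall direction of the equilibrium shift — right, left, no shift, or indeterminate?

Dilution scales every aqueous concentration by the same factor. Δn_aq = 2 − 2 = 0, so Q is unchanged — no shift.
The forward reaction is endothermic. Lowering T favours the exothermic direction — shift to the left.
Only the nonzero effect(s) matter; the net shift is to the left.

left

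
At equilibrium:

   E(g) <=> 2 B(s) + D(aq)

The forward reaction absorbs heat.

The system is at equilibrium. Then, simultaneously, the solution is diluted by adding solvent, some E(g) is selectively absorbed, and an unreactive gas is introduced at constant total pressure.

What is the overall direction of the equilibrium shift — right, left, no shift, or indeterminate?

cannot be determined

Dilution lowers every aqueous concentration by the same factor. Δn_aq = 1 − 0 = +1, so the system shifts toward the side with more dissolved moles — to the right.
Removing E (g), a reactant, drives the reaction to the left.
Adding inert gas at constant total pressure expands the volume and lowers every reacting partial pressure. With Δn_gas = 0 − 1 = -1, Q moves away from K toward the side with fewer gas moles, so the system shifts toward the side with more gas moles — to the left.
The individual effects push in opposite directions; without quantitative information the net direction cannot be determined.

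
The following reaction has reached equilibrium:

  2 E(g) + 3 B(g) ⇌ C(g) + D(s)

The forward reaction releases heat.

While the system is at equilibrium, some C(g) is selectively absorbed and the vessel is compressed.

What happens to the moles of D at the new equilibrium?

Removing C (g), a product, drives the reaction to the right.
Gas moles: reactants 5, products 1 (Δn_gas = -4). Compression shifts the system toward the side with fewer moles of gas — to the right.
The net shift is to the right. D is a product, so its amount increases.

increases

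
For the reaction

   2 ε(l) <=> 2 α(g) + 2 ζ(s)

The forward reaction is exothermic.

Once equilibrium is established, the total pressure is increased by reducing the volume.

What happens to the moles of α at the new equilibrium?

decreases

Gas moles: reactants 0, products 2 (Δn_gas = +2). Compression shifts the system toward the side with fewer moles of gas — to the left.
The net shift is to the left. α is a product, so its amount decreases.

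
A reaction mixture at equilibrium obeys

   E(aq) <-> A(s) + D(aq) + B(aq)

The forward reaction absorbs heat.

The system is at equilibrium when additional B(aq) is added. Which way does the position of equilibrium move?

left

Adding B (aq), a product, drives the reaction to the left.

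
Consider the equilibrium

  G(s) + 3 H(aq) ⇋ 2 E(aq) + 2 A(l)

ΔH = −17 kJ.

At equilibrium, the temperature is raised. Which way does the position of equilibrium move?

The forward reaction is exothermic. Raising T favours the endothermic direction — shift to the left.

left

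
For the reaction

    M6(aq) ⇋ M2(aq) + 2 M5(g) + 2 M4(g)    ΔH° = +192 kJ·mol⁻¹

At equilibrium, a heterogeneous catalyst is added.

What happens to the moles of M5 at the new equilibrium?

unchanged

A catalyst speeds both forward and reverse rates equally; it changes neither Q nor K — no shift from this change.
No net shift occurs, so the amount of M5 is unchanged.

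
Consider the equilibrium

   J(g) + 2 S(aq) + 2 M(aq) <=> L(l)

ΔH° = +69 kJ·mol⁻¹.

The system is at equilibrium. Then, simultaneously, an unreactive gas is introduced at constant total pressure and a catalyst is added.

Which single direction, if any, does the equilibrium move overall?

Adding inert gas at constant total pressure expands the volume and lowers every reacting partial pressure. With Δn_gas = 0 − 1 = -1, Q moves away from K toward the side with fewer gas moles, so the system shifts toward the side with more gas moles — to the left.
A catalyst speeds both forward and reverse rates equally; it changes neither Q nor K — no shift from this change.
Only the nonzero effect(s) matter; the net shift is to the left.

left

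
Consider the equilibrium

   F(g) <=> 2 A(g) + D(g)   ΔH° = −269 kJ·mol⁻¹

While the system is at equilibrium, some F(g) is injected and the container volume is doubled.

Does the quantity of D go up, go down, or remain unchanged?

Adding F (g), a reactant, drives the reaction to the right.
Gas moles: reactants 1, products 3 (Δn_gas = +2). Expansion shifts the system toward the side with more moles of gas — to the right.
The net shift is to the right. D is a product, so its amount increases.

increases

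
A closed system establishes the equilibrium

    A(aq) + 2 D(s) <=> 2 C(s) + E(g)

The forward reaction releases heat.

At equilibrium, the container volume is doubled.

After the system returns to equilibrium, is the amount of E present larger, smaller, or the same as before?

increases

Gas moles: reactants 0, products 1 (Δn_gas = +1). Expansion shifts the system toward the side with more moles of gas — to the right.
The net shift is to the right. E is a product, so its amount increases.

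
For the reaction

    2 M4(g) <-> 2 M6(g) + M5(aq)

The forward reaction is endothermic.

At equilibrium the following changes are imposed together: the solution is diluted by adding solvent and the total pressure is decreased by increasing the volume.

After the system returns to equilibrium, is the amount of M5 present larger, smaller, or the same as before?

Dilution lowers every aqueous concentration by the same factor. Δn_aq = 1 − 0 = +1, so the system shifts toward the side with more dissolved moles — to the right.
Gas moles: reactants 2, products 2. Δn_gas = 0, so a volume change leaves Q equal to K — no shift from this change.
The net shift is to the right. M5 is a product, so its amount increases.

increases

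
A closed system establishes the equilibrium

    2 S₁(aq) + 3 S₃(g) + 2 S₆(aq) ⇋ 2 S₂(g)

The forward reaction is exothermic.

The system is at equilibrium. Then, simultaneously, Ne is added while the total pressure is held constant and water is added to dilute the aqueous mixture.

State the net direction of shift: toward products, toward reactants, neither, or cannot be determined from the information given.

Adding inert gas at constant total pressure expands the volume and lowers every reacting partial pressure. With Δn_gas = 2 − 3 = -1, Q moves away from K toward the side with fewer gas moles, so the system shifts toward the side with more gas moles — to the left.
Dilution lowers every aqueous concentration by the same factor. Δn_aq = 0 − 4 = -4, so the system shifts toward the side with more dissolved moles — to the left.
All effects act in the same direction — net shift to the left.

left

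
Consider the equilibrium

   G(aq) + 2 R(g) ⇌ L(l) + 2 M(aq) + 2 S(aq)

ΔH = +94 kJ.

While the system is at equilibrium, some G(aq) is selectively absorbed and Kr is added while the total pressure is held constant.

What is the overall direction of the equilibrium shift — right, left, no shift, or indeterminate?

left

Removing G (aq), a reactant, drives the reaction to the left.
Adding inert gas at constant total pressure expands the volume and lowers every reacting partial pressure. With Δn_gas = 0 − 2 = -2, Q moves away from K toward the side with fewer gas moles, so the system shifts toward the side with more gas moles — to the left.
All effects act in the same direction — net shift to the left.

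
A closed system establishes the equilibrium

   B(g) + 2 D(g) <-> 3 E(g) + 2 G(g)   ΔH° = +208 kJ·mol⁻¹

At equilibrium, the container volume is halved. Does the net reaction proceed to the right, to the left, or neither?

Gas moles: reactants 3, products 5 (Δn_gas = +2). Compression shifts the system toward the side with fewer moles of gas — to the left.

left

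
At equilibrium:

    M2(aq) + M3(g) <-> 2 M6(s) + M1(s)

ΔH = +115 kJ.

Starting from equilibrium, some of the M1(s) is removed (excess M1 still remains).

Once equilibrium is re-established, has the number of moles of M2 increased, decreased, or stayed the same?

M1 is a pure solid; its activity is 1 regardless of amount, so Q is unaffected — no shift from this change.
No net shift occurs, so the amount of M2 is unchanged.

unchanged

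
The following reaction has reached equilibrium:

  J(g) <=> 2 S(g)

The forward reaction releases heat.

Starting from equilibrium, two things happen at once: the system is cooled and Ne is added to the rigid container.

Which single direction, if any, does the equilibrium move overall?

right

The forward reaction is exothermic. Lowering T favours the exothermic direction — shift to the right.
At constant volume, adding an inert gas leaves every reacting species' partial pressure unchanged, so Q is unchanged — no shift from this change.
Only the nonzero effect(s) matter; the net shift is to the right.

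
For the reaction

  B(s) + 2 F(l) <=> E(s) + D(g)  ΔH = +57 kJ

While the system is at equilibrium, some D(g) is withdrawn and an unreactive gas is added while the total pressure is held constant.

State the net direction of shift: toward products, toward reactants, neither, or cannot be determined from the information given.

Removing D (g), a product, drives the reaction to the right.
Adding inert gas at constant total pressure expands the volume and lowers every reacting partial pressure. With Δn_gas = 1 − 0 = +1, Q moves away from K toward the side with fewer gas moles, so the system shifts toward the side with more gas moles — to the right.
All effects act in the same direction — net shift to the right.

right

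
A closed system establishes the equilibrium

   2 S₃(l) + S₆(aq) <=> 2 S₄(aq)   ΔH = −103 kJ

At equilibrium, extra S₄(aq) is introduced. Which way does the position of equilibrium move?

left

Adding S₄ (aq), a product, drives the reaction to the left.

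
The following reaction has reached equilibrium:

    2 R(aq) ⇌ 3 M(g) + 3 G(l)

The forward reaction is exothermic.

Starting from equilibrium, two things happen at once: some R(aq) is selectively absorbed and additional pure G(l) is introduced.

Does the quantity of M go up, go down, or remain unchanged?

decreases

Removing R (aq), a reactant, drives the reaction to the left.
G is a pure liquid; its activity is 1 regardless of amount, so Q is unaffected — no shift from this change.
The net shift is to the left. M is a product, so its amount decreases.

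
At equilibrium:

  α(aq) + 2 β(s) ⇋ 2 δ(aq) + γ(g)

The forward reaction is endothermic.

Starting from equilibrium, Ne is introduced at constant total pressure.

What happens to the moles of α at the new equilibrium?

decreases

Adding inert gas at constant total pressure expands the volume and lowers every reacting partial pressure. With Δn_gas = 1 − 0 = +1, Q moves away from K toward the side with fewer gas moles, so the system shifts toward the side with more gas moles — to the right.
The net shift is to the right. α is a reactant, so its amount decreases.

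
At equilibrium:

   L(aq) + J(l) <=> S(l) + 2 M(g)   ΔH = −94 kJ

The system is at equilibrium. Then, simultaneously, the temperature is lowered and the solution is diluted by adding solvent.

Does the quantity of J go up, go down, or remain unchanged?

cannot be determined

The forward reaction is exothermic. Lowering T favours the exothermic direction — shift to the right.
Dilution lowers every aqueous concentration by the same factor. Δn_aq = 0 − 1 = -1, so the system shifts toward the side with more dissolved moles — to the left.
The two effects oppose each other, so the net shift — and hence the change in J — cannot be determined from the given information.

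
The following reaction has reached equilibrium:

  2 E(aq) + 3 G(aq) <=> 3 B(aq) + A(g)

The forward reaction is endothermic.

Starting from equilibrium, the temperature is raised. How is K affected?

K depends on temperature via the van 't Hoff relation. The forward reaction is endothermic, so raising T increases K.

increases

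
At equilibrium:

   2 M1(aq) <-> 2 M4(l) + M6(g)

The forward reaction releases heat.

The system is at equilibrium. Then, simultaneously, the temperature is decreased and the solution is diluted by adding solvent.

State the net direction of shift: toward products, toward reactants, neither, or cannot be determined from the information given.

The forward reaction is exothermic. Lowering T favours the exothermic direction — shift to the right.
Dilution lowers every aqueous concentration by the same factor. Δn_aq = 0 − 2 = -2, so the system shifts toward the side with more dissolved moles — to the left.
The individual effects push in opposite directions; without quantitative information the net direction cannot be determined.

cannot be determined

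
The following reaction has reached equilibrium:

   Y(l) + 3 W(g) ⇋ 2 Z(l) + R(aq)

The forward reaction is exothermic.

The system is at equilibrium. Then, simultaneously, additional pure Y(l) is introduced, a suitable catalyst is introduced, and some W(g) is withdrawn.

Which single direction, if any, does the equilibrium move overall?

left

Y is a pure liquid; its activity is 1 regardless of amount, so Q is unaffected — no shift from this change.
A catalyst speeds both forward and reverse rates equally; it changes neither Q nor K — no shift from this change.
Removing W (g), a reactant, drives the reaction to the left.
Only the nonzero effect(s) matter; the net shift is to the left.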